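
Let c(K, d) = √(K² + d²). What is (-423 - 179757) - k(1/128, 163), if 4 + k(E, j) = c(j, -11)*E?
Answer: -180176 - √26690/128 ≈ -1.8018e+5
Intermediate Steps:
k(E, j) = -4 + E*√(121 + j²) (k(E, j) = -4 + √(j² + (-11)²)*E = -4 + √(j² + 121)*E = -4 + √(121 + j²)*E = -4 + E*√(121 + j²))
(-423 - 179757) - k(1/128, 163) = (-423 - 179757) - (-4 + √(121 + 163²)/128) = -180180 - (-4 + √(121 + 26569)/128) = -180180 - (-4 + √26690/128) = -180180 + (4 - √26690/128) = -180176 - √26690/128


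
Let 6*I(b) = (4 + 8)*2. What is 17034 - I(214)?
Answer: 17030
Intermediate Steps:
I(b) = 4 (I(b) = ((4 + 8)*2)/6 = (12*2)/6 = (⅙)*24 = 4)
17034 - I(214) = 17034 - 1*4 = 17034 - 4 = 17030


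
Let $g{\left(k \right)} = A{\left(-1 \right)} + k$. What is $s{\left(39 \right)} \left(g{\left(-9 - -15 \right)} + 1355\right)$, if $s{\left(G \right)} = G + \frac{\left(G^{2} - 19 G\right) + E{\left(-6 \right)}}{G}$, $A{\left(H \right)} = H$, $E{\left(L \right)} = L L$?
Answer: $\frac{1059440}{13} \approx 81495.0$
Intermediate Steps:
$E{\left(L \right)} = L^{2}$
$g{\left(k \right)} = -1 + k$
$s{\left(G \right)} = G + \frac{36 + G^{2} - 19 G}{G}$ ($s{\left(G \right)} = G + \frac{\left(G^{2} - 19 G\right) + \left(-6\right)^{2}}{G} = G + \frac{\left(G^{2} - 19 G\right) + 36}{G} = G + \frac{36 + G^{2} - 19 G}{G}$)
$s{\left(39 \right)} \left(g{\left(-9 - -15 \right)} + 1355\right) = \left(-19 + 2 \cdot 39 + \frac{36}{39}\right) \left(\left(-1 - -6\right) + 1355\right) = \left(-19 + 78 + 36 \cdot \frac{1}{39}\right) \left(\left(-1 + \left(-9 + 15\right)\right) + 1355\right) = \left(-19 + 78 + \frac{12}{13}\right) \left(\left(-1 + 6\right) + 1355\right) = \frac{779 \left(5 + 1355\right)}{13} = \frac{779}{13} \cdot 1360 = \frac{1059440}{13}$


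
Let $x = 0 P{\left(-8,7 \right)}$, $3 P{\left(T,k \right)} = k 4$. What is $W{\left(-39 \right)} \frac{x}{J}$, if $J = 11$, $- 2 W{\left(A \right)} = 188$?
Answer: $0$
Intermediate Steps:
$W{\left(A \right)} = -94$ ($W{\left(A \right)} = \left(- \frac{1}{2}\right) 188 = -94$)
$P{\left(T,k \right)} = \frac{4 k}{3}$ ($P{\left(T,k \right)} = \frac{k 4}{3} = \frac{4 k}{3}$)
$x = 0$ ($x = 0 \cdot \frac{4}{3} \cdot 7 = 0 \cdot \frac{28}{3} = 0$)
$W{\left(-39 \right)} \frac{x}{J} = - 94 \cdot \frac{0}{11} = - 94 \cdot 0 \cdot \frac{1}{11} = \left(-94\right) 0 = 0$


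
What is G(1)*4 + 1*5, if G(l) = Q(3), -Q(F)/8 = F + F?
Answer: -187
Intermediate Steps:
Q(F) = -16*F (Q(F) = -8*(F + F) = -16*F)
G(l) = -48 (G(l) = -16*3 = -48)
G(1)*4 + 1*5 = -48*4 + 1*5 = -192 + 5 = -187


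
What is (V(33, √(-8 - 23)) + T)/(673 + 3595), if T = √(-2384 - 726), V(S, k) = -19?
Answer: -19/4268 + I*√3110/4268 ≈ -0.0044517 + 0.013066*I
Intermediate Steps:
T = I*√3110 (T = √(-3110) = I*√3110 ≈ 55.767*I)
(V(33, √(-8 - 23)) + T)/(673 + 3595) = (-19 + I*√3110)/(673 + 3595) = (-19 + I*√3110)/4268 = (-19 + I*√3110)*(1/4268) = -19/4268 + I*√3110/4268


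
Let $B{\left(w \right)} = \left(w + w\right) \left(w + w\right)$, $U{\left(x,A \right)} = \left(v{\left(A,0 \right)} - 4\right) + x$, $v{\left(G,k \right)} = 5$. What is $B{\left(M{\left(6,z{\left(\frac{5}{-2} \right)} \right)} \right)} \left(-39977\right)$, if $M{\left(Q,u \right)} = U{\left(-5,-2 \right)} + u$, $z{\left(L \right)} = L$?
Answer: $-6756113$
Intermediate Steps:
$U{\left(x,A \right)} = 1 + x$ ($U{\left(x,A \right)} = \left(5 - 4\right) + x = 1 + x$)
$M{\left(Q,u \right)} = -4 + u$ ($M{\left(Q,u \right)} = \left(1 - 5\right) + u = -4 + u$)
$B{\left(w \right)} = 4 w^{2}$ ($B{\left(w \right)} = 2 w 2 w = 4 w^{2}$)
$B{\left(M{\left(6,z{\left(\frac{5}{-2} \right)} \right)} \right)} \left(-39977\right) = 4 \left(-4 + \frac{5}{-2}\right)^{2} \left(-39977\right) = 4 \left(-4 + 5 \left(- \frac{1}{2}\right)\right)^{2} \left(-39977\right) = 4 \left(-4 - \frac{5}{2}\right)^{2} \left(-39977\right) = 4 \left(- \frac{13}{2}\right)^{2} \left(-39977\right) = 4 \cdot \frac{169}{4} \left(-39977\right) = 169 \left(-39977\right) = -6756113$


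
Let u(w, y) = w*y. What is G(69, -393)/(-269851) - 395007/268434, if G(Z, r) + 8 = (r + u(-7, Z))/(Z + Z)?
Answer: -817183732597/555351738894 ≈ -1.4715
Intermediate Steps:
G(Z, r) = -8 + (r - 7*Z)/(2*Z) (G(Z, r) = -8 + (r - 7*Z)/(Z + Z) = -8 + (r - 7*Z)/((2*Z)) = -8 + (r - 7*Z)*(1/(2*Z)) = -8 + (r - 7*Z)/(2*Z))
G(69, -393)/(-269851) - 395007/268434 = ((½)*(-393 - 23*69)/69)/(-269851) - 395007/268434 = ((½)*(1/69)*(-393 - 1587))*(-1/269851) - 395007*1/268434 = ((½)*(1/69)*(-1980))*(-1/269851) - 131669/89478 = -330/23*(-1/269851) - 131669/89478 = 330/6206573 - 131669/89478 = -817183732597/555351738894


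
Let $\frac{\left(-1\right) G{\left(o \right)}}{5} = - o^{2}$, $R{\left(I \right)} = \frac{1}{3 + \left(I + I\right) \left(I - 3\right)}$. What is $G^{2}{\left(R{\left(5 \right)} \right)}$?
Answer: $\frac{25}{279841} \approx 8.9336 \cdot 10^{-5}$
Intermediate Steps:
$R{\left(I \right)} = \frac{1}{3 + 2 I \left(-3 + I\right)}$
$G{\left(o \right)} = 5 o^{2}$ ($G{\left(o \right)} = - 5 \left(- o^{2}\right) = 5 o^{2}$)
$G^{2}{\left(R{\left(5 \right)} \right)} = \left(5 \left(\frac{1}{3 - 30 + 2 \cdot 5^{2}}\right)^{2}\right)^{2} = \left(5 \left(\frac{1}{3 - 30 + 2 \cdot 25}\right)^{2}\right)^{2} = \left(5 \left(\frac{1}{3 - 30 + 50}\right)^{2}\right)^{2} = \left(5 \left(\frac{1}{23}\right)^{2}\right)^{2} = \left(\frac{5}{529}\right)^{2} = \frac{25}{279841}$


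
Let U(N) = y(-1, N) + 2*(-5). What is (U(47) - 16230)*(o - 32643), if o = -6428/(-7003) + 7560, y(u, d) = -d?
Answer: 2860808634627/7003 ≈ 4.0851e+8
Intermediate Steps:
U(N) = -10 - N (U(N) = -N + 2*(-5) = -N - 10 = -10 - N)
o = 52949108/7003 (o = -6428*(-1/7003) + 7560 = 6428/7003 + 7560 = 52949108/7003 ≈ 7560.9)
(U(47) - 16230)*(o - 32643) = ((-10 - 1*47) - 16230)*(52949108/7003 - 32643) = ((-10 - 47) - 16230)*(-175649821/7003) = (-57 - 16230)*(-175649821/7003) = -16287*(-175649821/7003) = 2860808634627/7003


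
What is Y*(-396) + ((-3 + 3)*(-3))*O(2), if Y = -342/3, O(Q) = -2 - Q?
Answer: 45144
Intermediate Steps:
Y = -114 (Y = -342*1/3 = -114)
Y*(-396) + ((-3 + 3)*(-3))*O(2) = -114*(-396) + ((-3 + 3)*(-3))*(-2 - 1*2) = 45144 + (0*(-3))*(-2 - 2) = 45144 + 0*(-4) = 45144 + 0 = 45144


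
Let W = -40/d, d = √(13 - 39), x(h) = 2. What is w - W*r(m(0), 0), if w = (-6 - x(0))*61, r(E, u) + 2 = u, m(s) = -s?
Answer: -488 + 40*I*√26/13 ≈ -488.0 + 15.689*I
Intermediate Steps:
r(E, u) = -2 + u
d = I*√26 (d = √(-26) = I*√26 ≈ 5.099*I)
w = -488 (w = (-6 - 1*2)*61 = (-6 - 2)*61 = -8*61 = -488)
W = 20*I*√26/13 (W = -40*(-I*√26/26) = -(-20)*I*√26/13 = 20*I*√26/13 ≈ 7.8446*I)
w - W*r(m(0), 0) = -488 - 20*I*√26/13*(-2 + 0) = -488 - 20*I*√26/13*(-2) = -488 - (-40)*I*√26/13 = -488 + 40*I*√26/13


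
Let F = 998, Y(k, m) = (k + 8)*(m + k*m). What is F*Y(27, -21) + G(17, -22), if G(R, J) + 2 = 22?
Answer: -20538820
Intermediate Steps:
G(R, J) = 20 (G(R, J) = -2 + 22 = 20)
Y(k, m) = (8 + k)*(m + k*m)
F*Y(27, -21) + G(17, -22) = 998*(-21*(8 + 27**2 + 9*27)) + 20 = 998*(-21*(8 + 729 + 243)) + 20 = 998*(-21*980) + 20 = 998*(-20580) + 20 = -20538840 + 20 = -20538820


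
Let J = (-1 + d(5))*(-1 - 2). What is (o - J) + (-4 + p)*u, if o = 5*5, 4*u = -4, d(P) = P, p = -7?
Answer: 48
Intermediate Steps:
u = -1 (u = (¼)*(-4) = -1)
o = 25
J = -12 (J = (-1 + 5)*(-1 - 2) = 4*(-3) = -12)
(o - J) + (-4 + p)*u = (25 - 1*(-12)) + (-4 - 7)*(-1) = (25 + 12) - 11*(-1) = 37 + 11 = 48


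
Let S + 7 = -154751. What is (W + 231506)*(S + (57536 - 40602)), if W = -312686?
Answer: 11188552320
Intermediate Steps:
S = -154758 (S = -7 - 154751 = -154758)
(W + 231506)*(S + (57536 - 40602)) = (-312686 + 231506)*(-154758 + (57536 - 40602)) = -81180*(-154758 + 16934) = -81180*(-137824) = 11188552320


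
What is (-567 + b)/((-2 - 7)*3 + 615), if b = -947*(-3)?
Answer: 379/98 ≈ 3.8673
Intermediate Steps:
b = 2841
(-567 + b)/((-2 - 7)*3 + 615) = (-567 + 2841)/((-2 - 7)*3 + 615) = 2274/(-9*3 + 615) = 2274/(-27 + 615) = 2274/588 = 2274*(1/588) = 379/98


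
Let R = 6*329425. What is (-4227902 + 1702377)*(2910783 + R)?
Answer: -12343081674825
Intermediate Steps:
R = 1976550
(-4227902 + 1702377)*(2910783 + R) = (-4227902 + 1702377)*(2910783 + 1976550) = -2525525*4887333 = -12343081674825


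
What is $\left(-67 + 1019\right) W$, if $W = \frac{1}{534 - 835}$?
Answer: $- \frac{136}{43} \approx -3.1628$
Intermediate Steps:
$W = - \frac{1}{301}$ ($W = \frac{1}{-301} = - \frac{1}{301} \approx -0.0033223$)
$\left(-67 + 1019\right) W = \left(-67 + 1019\right) \left(- \frac{1}{301}\right) = 952 \left(- \frac{1}{301}\right) = - \frac{136}{43}$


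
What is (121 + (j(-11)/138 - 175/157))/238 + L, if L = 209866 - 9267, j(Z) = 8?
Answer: 258598236746/1289127 ≈ 2.0060e+5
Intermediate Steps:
L = 200599
(121 + (j(-11)/138 - 175/157))/238 + L = (121 + (8/138 - 175/157))/238 + 200599 = (121 + (8*(1/138) - 175*1/157))/238 + 200599 = (121 + (4/69 - 175/157))/238 + 200599 = (121 - 11447/10833)/238 + 200599 = (1/238)*(1299346/10833) + 200599 = 649673/1289127 + 200599 = 258598236746/1289127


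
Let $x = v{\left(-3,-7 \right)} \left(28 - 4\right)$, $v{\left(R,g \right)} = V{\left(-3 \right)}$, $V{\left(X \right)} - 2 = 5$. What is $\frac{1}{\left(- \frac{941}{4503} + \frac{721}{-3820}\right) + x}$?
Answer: $\frac{17201460}{2883003997} \approx 0.0059665$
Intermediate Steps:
$V{\left(X \right)} = 7$ ($V{\left(X \right)} = 2 + 5 = 7$)
$v{\left(R,g \right)} = 7$
$x = 168$ ($x = 7 \left(28 - 4\right) = 7 \cdot 24 = 168$)
$\frac{1}{\left(- \frac{941}{4503} + \frac{721}{-3820}\right) + x} = \frac{1}{\left(- \frac{941}{4503} + \frac{721}{-3820}\right) + 168} = \frac{1}{\left(\left(-941\right) \frac{1}{4503} + 721 \left(- \frac{1}{3820}\right)\right) + 168} = \frac{1}{\left(- \frac{941}{4503} - \frac{721}{3820}\right) + 168} = \frac{1}{- \frac{6841283}{17201460} + 168} = \frac{1}{\frac{2883003997}{17201460}} = \frac{17201460}{2883003997}$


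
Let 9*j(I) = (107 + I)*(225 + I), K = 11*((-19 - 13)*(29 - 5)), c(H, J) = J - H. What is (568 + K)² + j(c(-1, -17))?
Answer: 558868619/9 ≈ 6.2097e+7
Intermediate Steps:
K = -8448 (K = 11*(-32*24) = 11*(-768) = -8448)
j(I) = (107 + I)*(225 + I)/9 (j(I) = ((107 + I)*(225 + I))/9 = (107 + I)*(225 + I)/9)
(568 + K)² + j(c(-1, -17)) = (568 - 8448)² + (2675 + (-17 - 1*(-1))²/9 + 332*(-17 - 1*(-1))/9) = (-7880)² + (2675 + (-17 + 1)²/9 + 332*(-17 + 1)/9) = 62094400 + (2675 + (⅑)*(-16)² + (332/9)*(-16)) = 62094400 + (2675 + (⅑)*256 - 5312/9) = 62094400 + (2675 + 256/9 - 5312/9) = 62094400 + 19019/9 = 558868619/9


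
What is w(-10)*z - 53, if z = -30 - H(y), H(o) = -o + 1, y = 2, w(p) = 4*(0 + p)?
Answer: 1107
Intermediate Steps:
w(p) = 4*p
H(o) = 1 - o
z = -29 (z = -30 - (1 - 1*2) = -30 - (1 - 2) = -30 - 1*(-1) = -30 + 1 = -29)
w(-10)*z - 53 = (4*(-10))*(-29) - 53 = -40*(-29) - 53 = 1160 - 53 = 1107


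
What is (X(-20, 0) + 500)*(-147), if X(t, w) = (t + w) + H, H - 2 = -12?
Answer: -69090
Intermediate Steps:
H = -10 (H = 2 - 12 = -10)
X(t, w) = -10 + t + w (X(t, w) = (t + w) - 10 = -10 + t + w)
(X(-20, 0) + 500)*(-147) = ((-10 - 20 + 0) + 500)*(-147) = (-30 + 500)*(-147) = 470*(-147) = -69090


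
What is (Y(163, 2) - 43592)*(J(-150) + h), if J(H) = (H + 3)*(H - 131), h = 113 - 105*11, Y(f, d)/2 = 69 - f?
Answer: -1762801700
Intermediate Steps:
Y(f, d) = 138 - 2*f (Y(f, d) = 2*(69 - f) = 138 - 2*f)
h = -1042 (h = 113 - 1155 = -1042)
J(H) = (-131 + H)*(3 + H) (J(H) = (3 + H)*(-131 + H) = (-131 + H)*(3 + H))
(Y(163, 2) - 43592)*(J(-150) + h) = ((138 - 2*163) - 43592)*((-393 + (-150)**2 - 128*(-150)) - 1042) = ((138 - 326) - 43592)*((-393 + 22500 + 19200) - 1042) = (-188 - 43592)*(41307 - 1042) = -43780*40265 = -1762801700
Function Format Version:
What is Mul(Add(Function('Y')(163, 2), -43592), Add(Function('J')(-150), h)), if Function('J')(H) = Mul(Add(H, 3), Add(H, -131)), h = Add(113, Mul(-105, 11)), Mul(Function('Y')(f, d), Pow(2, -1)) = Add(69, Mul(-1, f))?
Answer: -1762801700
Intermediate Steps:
Function('Y')(f, d) = Add(138, Mul(-2, f)) (Function('Y')(f, d) = Mul(2, Add(69, Mul(-1, f))) = Add(138, Mul(-2, f)))
h = -1042 (h = Add(113, -1155) = -1042)
Function('J')(H) = Mul(Add(-131, H), Add(3, H)) (Function('J')(H) = Mul(Add(3, H), Add(-131, H)) = Mul(Add(-131, H), Add(3, H)))
Mul(Add(Function('Y')(163, 2), -43592), Add(Function('J')(-150), h)) = Mul(Add(Add(138, Mul(-2, 163)), -43592), Add(Add(-393, Pow(-150, 2), Mul(-128, -150)), -1042)) = Mul(Add(Add(138, -326), -43592), Add(Add(-393, 22500, 19200), -1042)) = Mul(Add(-188, -43592), Add(41307, -1042)) = Mul(-43780, 40265) = -1762801700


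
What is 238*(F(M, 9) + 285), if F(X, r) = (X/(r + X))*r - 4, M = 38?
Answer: 3224662/47 ≈ 68610.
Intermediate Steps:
F(X, r) = -4 + X*r/(X + r) (F(X, r) = (X/(X + r))*r - 4 = X*r/(X + r) - 4 = -4 + X*r/(X + r))
238*(F(M, 9) + 285) = 238*((-4*38 - 4*9 + 38*9)/(38 + 9) + 285) = 238*((-152 - 36 + 342)/47 + 285) = 238*((1/47)*154 + 285) = 238*(154/47 + 285) = 238*(13549/47) = 3224662/47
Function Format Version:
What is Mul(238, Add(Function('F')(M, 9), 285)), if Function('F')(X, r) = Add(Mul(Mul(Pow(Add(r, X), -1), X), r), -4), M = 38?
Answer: Rational(3224662, 47) ≈ 68610.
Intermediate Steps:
Function('F')(X, r) = Add(-4, Mul(X, r, Pow(Add(X, r), -1))) (Function('F')(X, r) = Add(Mul(Mul(Pow(Add(X, r), -1), X), r), -4) = Add(Mul(Mul(X, Pow(Add(X, r), -1)), r), -4) = Add(Mul(X, r, Pow(Add(X, r), -1)), -4) = Add(-4, Mul(X, r, Pow(Add(X, r), -1))))
Mul(238, Add(Function('F')(M, 9), 285)) = Mul(238, Add(Mul(Pow(Add(38, 9), -1), Add(Mul(-4, 38), Mul(-4, 9), Mul(38, 9))), 285)) = Mul(238, Add(Mul(Pow(47, -1), Add(-152, -36, 342)), 285)) = Mul(238, Add(Mul(Rational(1, 47), 154), 285)) = Mul(238, Add(Rational(154, 47), 285)) = Mul(238, Rational(13549, 47)) = Rational(3224662, 47)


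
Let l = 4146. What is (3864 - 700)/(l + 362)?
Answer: 113/161 ≈ 0.70186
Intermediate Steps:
(3864 - 700)/(l + 362) = (3864 - 700)/(4146 + 362) = 3164/4508 = 3164*(1/4508) = 113/161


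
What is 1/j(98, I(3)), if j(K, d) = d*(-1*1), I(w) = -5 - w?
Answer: ⅛ ≈ 0.12500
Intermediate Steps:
j(K, d) = -d (j(K, d) = d*(-1) = -d)
1/j(98, I(3)) = 1/(-(-5 - 1*3)) = 1/(-(-5 - 3)) = 1/(-1*(-8)) = 1/8 = ⅛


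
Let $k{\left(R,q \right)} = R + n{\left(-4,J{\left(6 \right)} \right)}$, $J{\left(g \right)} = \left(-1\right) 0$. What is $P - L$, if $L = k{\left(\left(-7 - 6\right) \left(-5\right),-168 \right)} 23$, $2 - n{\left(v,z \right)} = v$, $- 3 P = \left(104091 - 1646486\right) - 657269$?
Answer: $\frac{2194765}{3} \approx 7.3159 \cdot 10^{5}$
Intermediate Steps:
$P = \frac{2199664}{3}$ ($P = - \frac{\left(104091 - 1646486\right) - 657269}{3} = - \frac{-1542395 - 657269}{3} = \left(- \frac{1}{3}\right) \left(-2199664\right) = \frac{2199664}{3} \approx 7.3322 \cdot 10^{5}$)
$J{\left(g \right)} = 0$
$n{\left(v,z \right)} = 2 - v$
$k{\left(R,q \right)} = 6 + R$ ($k{\left(R,q \right)} = R + \left(2 - -4\right) = R + \left(2 + 4\right) = R + 6 = 6 + R$)
$L = 1633$ ($L = \left(6 + \left(-7 - 6\right) \left(-5\right)\right) 23 = \left(6 - -65\right) 23 = \left(6 + 65\right) 23 = 71 \cdot 23 = 1633$)
$P - L = \frac{2199664}{3} - 1633 = \frac{2194765}{3}$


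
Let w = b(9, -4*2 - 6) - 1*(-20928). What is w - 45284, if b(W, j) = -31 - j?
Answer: -24373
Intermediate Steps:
w = 20911 (w = (-31 - (-4*2 - 6)) - 1*(-20928) = (-31 - (-8 - 6)) + 20928 = (-31 - 1*(-14)) + 20928 = (-31 + 14) + 20928 = -17 + 20928 = 20911)
w - 45284 = 20911 - 45284 = -24373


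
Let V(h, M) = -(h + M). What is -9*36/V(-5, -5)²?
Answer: -81/25 ≈ -3.2400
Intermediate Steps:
V(h, M) = -M - h (V(h, M) = -(M + h) = -M - h)
-9*36/V(-5, -5)² = -9*36/(-1*(-5) - 1*(-5))² = -9*36/(5 + 5)² = -9*(6/10)² = -9*(6*(⅒))² = -9*(⅗)² = -9*9/25 = -81/25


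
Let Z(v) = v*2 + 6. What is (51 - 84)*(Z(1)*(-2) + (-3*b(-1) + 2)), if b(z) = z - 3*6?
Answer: -1419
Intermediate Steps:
Z(v) = 6 + 2*v (Z(v) = 2*v + 6 = 6 + 2*v)
b(z) = -18 + z (b(z) = z - 18 = -18 + z)
(51 - 84)*(Z(1)*(-2) + (-3*b(-1) + 2)) = (51 - 84)*((6 + 2*1)*(-2) + (-3*(-18 - 1) + 2)) = -33*((6 + 2)*(-2) + (-3*(-19) + 2)) = -33*(8*(-2) + (57 + 2)) = -33*(-16 + 59) = -33*43 = -1419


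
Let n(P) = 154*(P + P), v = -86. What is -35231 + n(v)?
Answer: -61719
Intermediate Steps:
n(P) = 308*P (n(P) = 154*(2*P) = 308*P)
-35231 + n(v) = -35231 + 308*(-86) = -35231 - 26488 = -61719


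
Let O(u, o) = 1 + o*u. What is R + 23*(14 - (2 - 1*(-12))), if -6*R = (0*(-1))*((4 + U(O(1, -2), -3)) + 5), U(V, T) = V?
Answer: 0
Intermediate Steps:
R = 0 (R = -0*(-1)*((4 + (1 - 2*1)) + 5)/6 = -0*((4 + (1 - 2)) + 5) = -0*((4 - 1) + 5) = -0*(3 + 5) = -0*8 = -⅙*0 = 0)
R + 23*(14 - (2 - 1*(-12))) = 0 + 23*(14 - (2 - 1*(-12))) = 0 + 23*(14 - (2 + 12)) = 0 + 23*(14 - 1*14) = 0 + 23*(14 - 14) = 0 + 23*0 = 0 + 0 = 0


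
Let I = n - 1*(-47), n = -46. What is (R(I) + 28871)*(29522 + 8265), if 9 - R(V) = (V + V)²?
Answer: 1091137412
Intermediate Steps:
I = 1 (I = -46 - 1*(-47) = -46 + 47 = 1)
R(V) = 9 - 4*V² (R(V) = 9 - (V + V)² = 9 - (2*V)² = 9 - 4*V²)
(R(I) + 28871)*(29522 + 8265) = ((9 - 4*1²) + 28871)*(29522 + 8265) = ((9 - 4*1) + 28871)*37787 = ((9 - 4) + 28871)*37787 = (5 + 28871)*37787 = 28876*37787 = 1091137412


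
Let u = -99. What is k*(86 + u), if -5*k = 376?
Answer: 4888/5 ≈ 977.60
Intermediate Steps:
k = -376/5 (k = -⅕*376 = -376/5 ≈ -75.200)
k*(86 + u) = -376*(86 - 99)/5 = -376/5*(-13) = 4888/5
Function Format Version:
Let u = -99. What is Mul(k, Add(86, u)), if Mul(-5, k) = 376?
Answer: Rational(4888, 5) ≈ 977.60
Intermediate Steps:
k = Rational(-376, 5) (k = Mul(Rational(-1, 5), 376) = Rational(-376, 5) ≈ -75.200)
Mul(k, Add(86, u)) = Mul(Rational(-376, 5), Add(86, -99)) = Mul(Rational(-376, 5), -13) = Rational(4888, 5)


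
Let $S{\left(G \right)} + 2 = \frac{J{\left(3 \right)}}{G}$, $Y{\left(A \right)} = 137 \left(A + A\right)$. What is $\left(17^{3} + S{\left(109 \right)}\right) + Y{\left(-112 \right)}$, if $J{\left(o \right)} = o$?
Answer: $- \frac{2809690}{109} \approx -25777.0$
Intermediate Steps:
$Y{\left(A \right)} = 274 A$ ($Y{\left(A \right)} = 137 \cdot 2 A = 274 A$)
$S{\left(G \right)} = -2 + \frac{3}{G}$
$\left(17^{3} + S{\left(109 \right)}\right) + Y{\left(-112 \right)} = \left(17^{3} - \left(2 - \frac{3}{109}\right)\right) + 274 \left(-112\right) = \left(4913 + \left(-2 + 3 \cdot \frac{1}{109}\right)\right) - 30688 = \left(4913 + \left(-2 + \frac{3}{109}\right)\right) - 30688 = \left(4913 - \frac{215}{109}\right) - 30688 = \frac{535302}{109} - 30688 = - \frac{2809690}{109}$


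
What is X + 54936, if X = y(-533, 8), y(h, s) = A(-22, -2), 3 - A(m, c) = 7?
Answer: 54932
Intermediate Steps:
A(m, c) = -4 (A(m, c) = 3 - 1*7 = 3 - 7 = -4)
y(h, s) = -4
X = -4
X + 54936 = -4 + 54936 = 54932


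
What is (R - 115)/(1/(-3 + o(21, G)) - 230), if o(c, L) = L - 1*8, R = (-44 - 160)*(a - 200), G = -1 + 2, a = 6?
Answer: -394610/2301 ≈ -171.50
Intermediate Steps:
G = 1
R = 39576 (R = (-44 - 160)*(6 - 200) = -204*(-194) = 39576)
o(c, L) = -8 + L (o(c, L) = L - 8 = -8 + L)
(R - 115)/(1/(-3 + o(21, G)) - 230) = (39576 - 115)/(1/(-3 + (-8 + 1)) - 230) = 39461/(1/(-3 - 7) - 230) = 39461/(1/(-10) - 230) = 39461/(-⅒ - 230) = 39461/(-2301/10) = 39461*(-10/2301) = -394610/2301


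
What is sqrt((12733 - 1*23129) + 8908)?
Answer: 4*I*sqrt(93) ≈ 38.575*I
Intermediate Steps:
sqrt((12733 - 1*23129) + 8908) = sqrt((12733 - 23129) + 8908) = sqrt(-10396 + 8908) = sqrt(-1488) = 4*I*sqrt(93)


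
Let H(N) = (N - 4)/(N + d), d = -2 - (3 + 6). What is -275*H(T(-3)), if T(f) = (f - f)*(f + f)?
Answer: -100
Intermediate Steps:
d = -11 (d = -2 - 1*9 = -2 - 9 = -11)
T(f) = 0 (T(f) = 0*(2*f) = 0)
H(N) = (-4 + N)/(-11 + N) (H(N) = (N - 4)/(N - 11) = (-4 + N)/(-11 + N))
-275*H(T(-3)) = -275*(-4 + 0)/(-11 + 0) = -275*(-4)/(-11) = -(-25)*(-4) = -275*4/11 = -100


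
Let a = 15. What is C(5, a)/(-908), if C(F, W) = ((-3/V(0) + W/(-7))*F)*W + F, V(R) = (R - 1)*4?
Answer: 2785/25424 ≈ 0.10954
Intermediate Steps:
V(R) = -4 + 4*R (V(R) = (-1 + R)*4 = -4 + 4*R)
C(F, W) = F + F*W*(¾ - W/7) (C(F, W) = ((-3/(-4 + 4*0) + W/(-7))*F)*W + F = ((-3/(-4 + 0) + W*(-⅐))*F)*W + F = ((-3/(-4) - W/7)*F)*W + F = ((-3*(-¼) - W/7)*F)*W + F = ((¾ - W/7)*F)*W + F = (F*(¾ - W/7))*W + F = F*W*(¾ - W/7) + F = F + F*W*(¾ - W/7))
C(5, a)/(-908) = ((1/28)*5*(28 - 4*15² + 21*15))/(-908) = ((1/28)*5*(28 - 4*225 + 315))*(-1/908) = ((1/28)*5*(28 - 900 + 315))*(-1/908) = ((1/28)*5*(-557))*(-1/908) = -2785/28*(-1/908) = 2785/25424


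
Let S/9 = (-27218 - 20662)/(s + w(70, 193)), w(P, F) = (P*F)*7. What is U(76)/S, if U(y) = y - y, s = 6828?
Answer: 0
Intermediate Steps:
U(y) = 0
w(P, F) = 7*F*P (w(P, F) = (F*P)*7 = 7*F*P)
S = -215460/50699 (S = 9*((-27218 - 20662)/(6828 + 7*193*70)) = 9*(-47880/(6828 + 94570)) = 9*(-47880/101398) = 9*(-47880*1/101398) = 9*(-23940/50699) = -215460/50699 ≈ -4.2498)
U(76)/S = 0/(-215460/50699) = 0*(-50699/215460) = 0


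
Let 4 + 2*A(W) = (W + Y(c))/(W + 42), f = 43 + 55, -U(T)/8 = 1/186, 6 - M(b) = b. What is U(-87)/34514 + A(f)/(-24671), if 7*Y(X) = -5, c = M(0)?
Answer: 5101564019/77605244639160 ≈ 6.5737e-5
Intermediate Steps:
M(b) = 6 - b
c = 6 (c = 6 - 1*0 = 6 + 0 = 6)
Y(X) = -5/7 (Y(X) = (1/7)*(-5) = -5/7)
U(T) = -4/93 (U(T) = -8/186 = -8*1/186 = -4/93)
f = 98
A(W) = -2 + (-5/7 + W)/(2*(42 + W)) (A(W) = -2 + ((W - 5/7)/(W + 42))/2 = -2 + ((-5/7 + W)/(42 + W))/2 = -2 + (-5/7 + W)/(2*(42 + W)))
U(-87)/34514 + A(f)/(-24671) = -4/93/34514 + ((-1181 - 21*98)/(14*(42 + 98)))/(-24671) = -4/93*1/34514 + ((1/14)*(-1181 - 2058)/140)*(-1/24671) = -2/1604901 + ((1/14)*(1/140)*(-3239))*(-1/24671) = -2/1604901 - 3239/1960*(-1/24671) = -2/1604901 + 3239/48355160 = 5101564019/77605244639160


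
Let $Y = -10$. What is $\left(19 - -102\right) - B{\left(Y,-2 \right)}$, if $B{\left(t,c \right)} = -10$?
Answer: $131$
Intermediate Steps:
$\left(19 - -102\right) - B{\left(Y,-2 \right)} = \left(19 - -102\right) - -10 = \left(19 + 102\right) + 10 = 121 + 10 = 131$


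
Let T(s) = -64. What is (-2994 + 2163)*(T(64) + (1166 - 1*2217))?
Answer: 926565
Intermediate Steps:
(-2994 + 2163)*(T(64) + (1166 - 1*2217)) = (-2994 + 2163)*(-64 + (1166 - 1*2217)) = -831*(-64 + (1166 - 2217)) = -831*(-64 - 1051) = -831*(-1115) = 926565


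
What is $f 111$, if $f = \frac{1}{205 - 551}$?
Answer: $- \frac{111}{346} \approx -0.32081$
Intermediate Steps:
$f = - \frac{1}{346}$ ($f = \frac{1}{-346} = - \frac{1}{346} \approx -0.0028902$)
$f 111 = \left(- \frac{1}{346}\right) 111 = - \frac{111}{346}$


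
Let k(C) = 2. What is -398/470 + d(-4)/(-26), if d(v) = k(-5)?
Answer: -2822/3055 ≈ -0.92373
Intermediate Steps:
d(v) = 2
-398/470 + d(-4)/(-26) = -398/470 + 2/(-26) = -398*1/470 + 2*(-1/26) = -199/235 - 1/13 = -2822/3055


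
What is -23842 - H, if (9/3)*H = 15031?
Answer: -86557/3 ≈ -28852.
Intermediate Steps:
H = 15031/3 (H = (⅓)*15031 = 15031/3 ≈ 5010.3)
-23842 - H = -23842 - 1*15031/3 = -23842 - 15031/3 = -86557/3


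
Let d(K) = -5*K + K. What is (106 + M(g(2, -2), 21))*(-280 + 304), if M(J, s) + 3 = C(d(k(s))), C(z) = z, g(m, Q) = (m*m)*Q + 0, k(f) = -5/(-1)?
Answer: 1992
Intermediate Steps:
k(f) = 5 (k(f) = -5*(-1) = 5)
g(m, Q) = Q*m² (g(m, Q) = m²*Q + 0 = Q*m² + 0 = Q*m²)
d(K) = -4*K
M(J, s) = -23 (M(J, s) = -3 - 4*5 = -3 - 20 = -23)
(106 + M(g(2, -2), 21))*(-280 + 304) = (106 - 23)*(-280 + 304) = 83*24 = 1992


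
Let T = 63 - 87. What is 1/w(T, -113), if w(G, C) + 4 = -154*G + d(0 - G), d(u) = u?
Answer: 1/3716 ≈ 0.00026911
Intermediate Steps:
T = -24
w(G, C) = -4 - 155*G (w(G, C) = -4 + (-154*G + (0 - G)) = -4 + (-154*G - G) = -4 - 155*G)
1/w(T, -113) = 1/(-4 - 155*(-24)) = 1/(-4 + 3720) = 1/3716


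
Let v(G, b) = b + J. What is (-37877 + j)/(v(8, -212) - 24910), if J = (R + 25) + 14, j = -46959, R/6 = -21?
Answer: 84836/25209 ≈ 3.3653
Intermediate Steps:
R = -126 (R = 6*(-21) = -126)
J = -87 (J = (-126 + 25) + 14 = -101 + 14 = -87)
v(G, b) = -87 + b (v(G, b) = b - 87 = -87 + b)
(-37877 + j)/(v(8, -212) - 24910) = (-37877 - 46959)/((-87 - 212) - 24910) = -84836/(-299 - 24910) = -84836/(-25209) = -84836*(-1/25209) = 84836/25209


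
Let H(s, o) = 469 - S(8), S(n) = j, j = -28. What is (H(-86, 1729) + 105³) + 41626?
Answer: 1199748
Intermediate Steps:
S(n) = -28
H(s, o) = 497 (H(s, o) = 469 - 1*(-28) = 469 + 28 = 497)
(H(-86, 1729) + 105³) + 41626 = (497 + 105³) + 41626 = (497 + 1157625) + 41626 = 1158122 + 41626 = 1199748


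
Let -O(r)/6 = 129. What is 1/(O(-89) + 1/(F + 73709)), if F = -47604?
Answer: -26105/20205269 ≈ -0.0012920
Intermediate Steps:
O(r) = -774 (O(r) = -6*129 = -774)
1/(O(-89) + 1/(F + 73709)) = 1/(-774 + 1/(-47604 + 73709)) = 1/(-774 + 1/26105) = 1/(-20205269/26105) = -26105/20205269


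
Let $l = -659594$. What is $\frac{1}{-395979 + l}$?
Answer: $- \frac{1}{1055573} \approx -9.4735 \cdot 10^{-7}$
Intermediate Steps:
$\frac{1}{-395979 + l} = \frac{1}{-395979 - 659594} = \frac{1}{-1055573} = - \frac{1}{1055573}$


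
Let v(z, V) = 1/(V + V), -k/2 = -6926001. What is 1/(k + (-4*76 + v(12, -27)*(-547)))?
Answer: 54/747992239 ≈ 7.2193e-8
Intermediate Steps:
k = 13852002 (k = -2*(-6926001) = 13852002)
v(z, V) = 1/(2*V)
1/(k + (-4*76 + v(12, -27)*(-547))) = 1/(13852002 + (-4*76 + ((½)/(-27))*(-547))) = 1/(13852002 + (-304 + ((½)*(-1/27))*(-547))) = 1/(13852002 + (-304 - 1/54*(-547))) = 1/(13852002 + (-304 + 547/54)) = 1/(13852002 - 15869/54) = 1/(747992239/54) = 54/747992239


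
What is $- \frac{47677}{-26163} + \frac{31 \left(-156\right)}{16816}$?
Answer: $\frac{168803041}{109989252} \approx 1.5347$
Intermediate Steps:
$- \frac{47677}{-26163} + \frac{31 \left(-156\right)}{16816} = \left(-47677\right) \left(- \frac{1}{26163}\right) - \frac{1209}{4204} = \frac{47677}{26163} - \frac{1209}{4204} = \frac{168803041}{109989252}$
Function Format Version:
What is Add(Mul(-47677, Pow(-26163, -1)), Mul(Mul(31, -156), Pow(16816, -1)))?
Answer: Rational(168803041, 109989252) ≈ 1.5347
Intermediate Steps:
Add(Mul(-47677, Pow(-26163, -1)), Mul(Mul(31, -156), Pow(16816, -1))) = Add(Mul(-47677, Rational(-1, 26163)), Mul(-4836, Rational(1, 16816))) = Add(Rational(47677, 26163), Rational(-1209, 4204)) = Rational(168803041, 109989252)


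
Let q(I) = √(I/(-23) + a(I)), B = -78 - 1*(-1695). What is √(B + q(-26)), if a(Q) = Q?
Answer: √(855393 + 46*I*√3289)/23 ≈ 40.212 + 0.062008*I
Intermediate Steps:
B = 1617 (B = -78 + 1695 = 1617)
q(I) = √506*√I/23 (q(I) = √(I/(-23) + I) = √(I*(-1/23) + I) = √(-I/23 + I) = √(22*I/23) = √506*√I/23)
√(B + q(-26)) = √(1617 + √506*√(-26)/23) = √(1617 + √506*(I*√26)/23) = √(1617 + 2*I*√3289/23)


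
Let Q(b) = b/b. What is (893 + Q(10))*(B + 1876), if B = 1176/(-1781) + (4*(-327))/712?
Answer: 265488521691/158509 ≈ 1.6749e+6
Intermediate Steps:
Q(b) = 1
B = -791715/317018 (B = 1176*(-1/1781) - 1308*1/712 = -1176/1781 - 327/178 = -791715/317018 ≈ -2.4974)
(893 + Q(10))*(B + 1876) = (893 + 1)*(-791715/317018 + 1876) = 894*(593934053/317018) = 265488521691/158509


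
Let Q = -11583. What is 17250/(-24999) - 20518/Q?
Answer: 8028788/7424703 ≈ 1.0814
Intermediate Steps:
17250/(-24999) - 20518/Q = 17250/(-24999) - 20518/(-11583) = 17250*(-1/24999) - 20518*(-1/11583) = -5750/8333 + 20518/11583 = 8028788/7424703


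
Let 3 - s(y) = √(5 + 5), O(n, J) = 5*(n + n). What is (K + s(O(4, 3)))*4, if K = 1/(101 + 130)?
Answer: 2776/231 - 4*√10 ≈ -0.63179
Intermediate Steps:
O(n, J) = 10*n (O(n, J) = 5*(2*n) = 10*n)
K = 1/231 ≈ 0.0043290
s(y) = 3 - √10 (s(y) = 3 - √(5 + 5) = 3 - √10)
(K + s(O(4, 3)))*4 = (1/231 + (3 - √10))*4 = (694/231 - √10)*4 = 2776/231 - 4*√10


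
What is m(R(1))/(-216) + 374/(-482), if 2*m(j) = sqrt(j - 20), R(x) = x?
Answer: -187/241 - I*sqrt(19)/432 ≈ -0.77593 - 0.01009*I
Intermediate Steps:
m(j) = sqrt(-20 + j)/2 (m(j) = sqrt(j - 20)/2 = sqrt(-20 + j)/2)
m(R(1))/(-216) + 374/(-482) = (sqrt(-20 + 1)/2)/(-216) + 374/(-482) = (sqrt(-19)/2)*(-1/216) + 374*(-1/482) = ((I*sqrt(19))/2)*(-1/216) - 187/241 = (I*sqrt(19)/2)*(-1/216) - 187/241 = -I*sqrt(19)/432 - 187/241 = -187/241 - I*sqrt(19)/432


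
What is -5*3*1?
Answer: -15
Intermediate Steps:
-5*3*1 = -15*1 = -15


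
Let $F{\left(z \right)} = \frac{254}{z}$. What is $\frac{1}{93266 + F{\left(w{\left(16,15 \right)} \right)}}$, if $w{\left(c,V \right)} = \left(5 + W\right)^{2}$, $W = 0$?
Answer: $\frac{25}{2331904} \approx 1.0721 \cdot 10^{-5}$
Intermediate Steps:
$w{\left(c,V \right)} = 25$ ($w{\left(c,V \right)} = \left(5 + 0\right)^{2} = 5^{2} = 25$)
$\frac{1}{93266 + F{\left(w{\left(16,15 \right)} \right)}} = \frac{1}{93266 + \frac{254}{25}} = \frac{1}{\frac{2331904}{25}} = \frac{25}{2331904}$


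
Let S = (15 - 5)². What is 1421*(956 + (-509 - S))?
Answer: 493087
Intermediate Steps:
S = 100 (S = 10² = 100)
1421*(956 + (-509 - S)) = 1421*(956 + (-509 - 1*100)) = 1421*(956 + (-509 - 100)) = 1421*(956 - 609) = 1421*347 = 493087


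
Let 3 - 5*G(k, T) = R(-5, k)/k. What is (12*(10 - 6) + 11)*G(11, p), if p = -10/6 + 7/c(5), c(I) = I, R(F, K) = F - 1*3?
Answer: 2419/55 ≈ 43.982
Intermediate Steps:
R(F, K) = -3 + F (R(F, K) = F - 3 = -3 + F)
p = -4/15 (p = -10/6 + 7/5 = -10*⅙ + 7*(⅕) = -5/3 + 7/5 = -4/15 ≈ -0.26667)
G(k, T) = ⅗ + 8/(5*k) (G(k, T) = ⅗ - (-3 - 5)/(5*k) = ⅗ - (-8)/(5*k) = ⅗ + 8/(5*k))
(12*(10 - 6) + 11)*G(11, p) = (12*(10 - 6) + 11)*((⅕)*(8 + 3*11)/11) = (12*4 + 11)*((⅕)*(1/11)*(8 + 33)) = (48 + 11)*((⅕)*(1/11)*41) = 59*(41/55) = 2419/55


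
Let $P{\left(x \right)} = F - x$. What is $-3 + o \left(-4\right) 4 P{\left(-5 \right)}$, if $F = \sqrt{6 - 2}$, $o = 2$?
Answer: $-227$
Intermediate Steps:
$F = 2$ ($F = \sqrt{4} = 2$)
$P{\left(x \right)} = 2 - x$
$-3 + o \left(-4\right) 4 P{\left(-5 \right)} = -3 + 2 \left(-4\right) 4 \left(2 - -5\right) = -3 + \left(-8\right) 4 \left(2 + 5\right) = -3 - 224 = -227$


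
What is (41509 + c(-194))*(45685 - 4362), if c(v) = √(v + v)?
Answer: 1715276407 + 82646*I*√97 ≈ 1.7153e+9 + 8.1397e+5*I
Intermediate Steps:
c(v) = √2*√v (c(v) = √(2*v) = √2*√v)
(41509 + c(-194))*(45685 - 4362) = (41509 + √2*√(-194))*(45685 - 4362) = (41509 + √2*(I*√194))*41323 = (41509 + 2*I*√97)*41323 = 1715276407 + 82646*I*√97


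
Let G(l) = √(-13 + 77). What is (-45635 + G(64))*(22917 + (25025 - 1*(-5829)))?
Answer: -2453409417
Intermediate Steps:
G(l) = 8 (G(l) = √64 = 8)
(-45635 + G(64))*(22917 + (25025 - 1*(-5829))) = (-45635 + 8)*(22917 + (25025 - 1*(-5829))) = -45627*(22917 + (25025 + 5829)) = -45627*(22917 + 30854) = -45627*53771 = -2453409417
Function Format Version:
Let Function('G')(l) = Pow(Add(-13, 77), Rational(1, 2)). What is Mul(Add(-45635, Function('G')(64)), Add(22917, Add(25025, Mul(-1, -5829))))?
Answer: -2453409417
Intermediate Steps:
Function('G')(l) = 8 (Function('G')(l) = Pow(64, Rational(1, 2)) = 8)
Mul(Add(-45635, Function('G')(64)), Add(22917, Add(25025, Mul(-1, -5829)))) = Mul(Add(-45635, 8), Add(22917, Add(25025, Mul(-1, -5829)))) = Mul(-45627, Add(22917, Add(25025, 5829))) = Mul(-45627, Add(22917, 30854)) = Mul(-45627, 53771) = -2453409417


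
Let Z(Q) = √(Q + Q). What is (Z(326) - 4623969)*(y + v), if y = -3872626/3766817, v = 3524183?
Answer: -61382950631374790565/3766817 + 26549897125770*√163/3766817 ≈ -1.6296e+13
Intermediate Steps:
Z(Q) = √2*√Q (Z(Q) = √(2*Q) = √2*√Q)
y = -3872626/3766817 (y = -3872626*1/3766817 = -3872626/3766817 ≈ -1.0281)
(Z(326) - 4623969)*(y + v) = (√2*√326 - 4623969)*(-3872626/3766817 + 3524183) = (2*√163 - 4623969)*(13274948562885/3766817) = (-4623969 + 2*√163)*(13274948562885/3766817) = -61382950631374790565/3766817 + 26549897125770*√163/3766817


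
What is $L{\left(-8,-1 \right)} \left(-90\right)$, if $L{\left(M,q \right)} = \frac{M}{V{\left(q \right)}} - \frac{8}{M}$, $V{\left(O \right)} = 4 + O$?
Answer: $150$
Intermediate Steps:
$L{\left(M,q \right)} = - \frac{8}{M} + \frac{M}{4 + q}$ ($L{\left(M,q \right)} = \frac{M}{4 + q} - \frac{8}{M} = - \frac{8}{M} + \frac{M}{4 + q}$)
$L{\left(-8,-1 \right)} \left(-90\right) = \left(- \frac{8}{-8} - \frac{8}{4 - 1}\right) \left(-90\right) = \left(\left(-8\right) \left(- \frac{1}{8}\right) - \frac{8}{3}\right) \left(-90\right) = \left(1 - \frac{8}{3}\right) \left(-90\right) = \left(- \frac{5}{3}\right) \left(-90\right) = 150$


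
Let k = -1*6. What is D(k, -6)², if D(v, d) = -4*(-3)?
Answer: 144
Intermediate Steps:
k = -6
D(v, d) = 12
D(k, -6)² = 12² = 144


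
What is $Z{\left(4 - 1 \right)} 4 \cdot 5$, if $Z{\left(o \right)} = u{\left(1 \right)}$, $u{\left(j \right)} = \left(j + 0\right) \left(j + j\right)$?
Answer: $40$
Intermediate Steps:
$u{\left(j \right)} = 2 j^{2}$ ($u{\left(j \right)} = j 2 j = 2 j^{2}$)
$Z{\left(o \right)} = 2$ ($Z{\left(o \right)} = 2 \cdot 1^{2} = 2 \cdot 1 = 2$)
$Z{\left(4 - 1 \right)} 4 \cdot 5 = 2 \cdot 4 \cdot 5 = 8 \cdot 5 = 40$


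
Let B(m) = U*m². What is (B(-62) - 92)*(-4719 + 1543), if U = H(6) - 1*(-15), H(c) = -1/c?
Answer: -542403632/3 ≈ -1.8080e+8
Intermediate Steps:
U = 89/6 (U = -1/6 - 1*(-15) = -1*⅙ + 15 = -⅙ + 15 = 89/6 ≈ 14.833)
B(m) = 89*m²/6
(B(-62) - 92)*(-4719 + 1543) = ((89/6)*(-62)² - 92)*(-4719 + 1543) = ((89/6)*3844 - 92)*(-3176) = (171058/3 - 92)*(-3176) = (170782/3)*(-3176) = -542403632/3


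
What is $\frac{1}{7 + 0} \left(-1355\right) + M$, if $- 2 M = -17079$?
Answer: $\frac{116843}{14} \approx 8345.9$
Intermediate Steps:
$M = \frac{17079}{2}$ ($M = \left(- \frac{1}{2}\right) \left(-17079\right) = \frac{17079}{2} \approx 8539.5$)
$\frac{1}{7 + 0} \left(-1355\right) + M = \frac{1}{7 + 0} \left(-1355\right) + \frac{17079}{2} = \frac{1}{7} \left(-1355\right) + \frac{17079}{2} = - \frac{1355}{7} + \frac{17079}{2} = \frac{116843}{14}$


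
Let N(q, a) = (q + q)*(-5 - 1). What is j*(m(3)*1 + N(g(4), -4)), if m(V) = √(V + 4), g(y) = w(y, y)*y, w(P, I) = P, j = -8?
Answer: 1536 - 8*√7 ≈ 1514.8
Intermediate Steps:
g(y) = y² (g(y) = y*y = y²)
m(V) = √(4 + V)
N(q, a) = -12*q (N(q, a) = (2*q)*(-6) = -12*q)
j*(m(3)*1 + N(g(4), -4)) = -8*(√(4 + 3)*1 - 12*4²) = -8*(√7*1 - 12*16) = -8*(√7 - 192) = -8*(-192 + √7) = 1536 - 8*√7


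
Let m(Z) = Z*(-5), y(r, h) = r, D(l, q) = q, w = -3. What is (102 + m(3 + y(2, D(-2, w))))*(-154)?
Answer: -11858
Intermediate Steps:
m(Z) = -5*Z
(102 + m(3 + y(2, D(-2, w))))*(-154) = (102 - 5*(3 + 2))*(-154) = (102 - 5*5)*(-154) = (102 - 25)*(-154) = 77*(-154) = -11858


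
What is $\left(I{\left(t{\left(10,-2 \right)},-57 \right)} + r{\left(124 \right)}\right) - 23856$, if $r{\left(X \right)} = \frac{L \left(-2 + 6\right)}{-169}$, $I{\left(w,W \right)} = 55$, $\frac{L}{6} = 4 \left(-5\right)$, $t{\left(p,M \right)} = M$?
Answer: $- \frac{4021889}{169} \approx -23798.0$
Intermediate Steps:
$L = -120$ ($L = 6 \cdot 4 \left(-5\right) = 6 \left(-20\right) = -120$)
$r{\left(X \right)} = \frac{480}{169}$ ($r{\left(X \right)} = \frac{\left(-120\right) \left(-2 + 6\right)}{-169} = \left(-120\right) 4 \left(- \frac{1}{169}\right) = \left(-480\right) \left(- \frac{1}{169}\right) = \frac{480}{169}$)
$\left(I{\left(t{\left(10,-2 \right)},-57 \right)} + r{\left(124 \right)}\right) - 23856 = \left(55 + \frac{480}{169}\right) - 23856 = \frac{9775}{169} - 23856 = - \frac{4021889}{169}$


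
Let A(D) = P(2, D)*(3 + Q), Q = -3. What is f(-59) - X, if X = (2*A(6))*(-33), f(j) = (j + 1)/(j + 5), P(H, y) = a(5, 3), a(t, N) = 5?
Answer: 29/27 ≈ 1.0741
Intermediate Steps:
P(H, y) = 5
f(j) = (1 + j)/(5 + j)
A(D) = 0 (A(D) = 5*(3 - 3) = 5*0 = 0)
X = 0 (X = (2*0)*(-33) = 0*(-33) = 0)
f(-59) - X = (1 - 59)/(5 - 59) - 1*0 = -58/(-54) + 0 = -1/54*(-58) + 0 = 29/27 + 0 = 29/27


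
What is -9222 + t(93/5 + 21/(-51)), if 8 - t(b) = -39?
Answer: -9175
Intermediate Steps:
t(b) = 47 (t(b) = 8 - 1*(-39) = 8 + 39 = 47)
-9222 + t(93/5 + 21/(-51)) = -9222 + 47 = -9175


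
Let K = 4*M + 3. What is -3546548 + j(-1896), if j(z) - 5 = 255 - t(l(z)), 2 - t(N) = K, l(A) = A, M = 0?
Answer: -3546287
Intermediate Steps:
K = 3 (K = 4*0 + 3 = 0 + 3 = 3)
t(N) = -1 (t(N) = 2 - 1*3 = 2 - 3 = -1)
j(z) = 261 (j(z) = 5 + (255 - 1*(-1)) = 5 + (255 + 1) = 5 + 256 = 261)
-3546548 + j(-1896) = -3546548 + 261 = -3546287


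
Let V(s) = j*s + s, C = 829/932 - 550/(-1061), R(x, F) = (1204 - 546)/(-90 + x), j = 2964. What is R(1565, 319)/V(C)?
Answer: 650664616/6088477100375 ≈ 0.00010687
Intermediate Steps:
R(x, F) = 658/(-90 + x)
C = 1392169/988852 (C = 829*(1/932) - 550*(-1/1061) = 829/932 + 550/1061 = 1392169/988852 ≈ 1.4079)
V(s) = 2965*s (V(s) = 2964*s + s = 2965*s)
R(1565, 319)/V(C) = (658/(-90 + 1565))/((2965*(1392169/988852))) = (658/1475)/(4127781085/988852) = (658*(1/1475))*(988852/4127781085) = (658/1475)*(988852/4127781085) = 650664616/6088477100375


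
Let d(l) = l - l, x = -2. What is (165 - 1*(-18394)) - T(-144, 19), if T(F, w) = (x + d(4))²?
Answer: 18555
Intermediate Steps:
d(l) = 0
T(F, w) = 4 (T(F, w) = (-2 + 0)² = (-2)² = 4)
(165 - 1*(-18394)) - T(-144, 19) = (165 - 1*(-18394)) - 1*4 = (165 + 18394) - 4 = 18559 - 4 = 18555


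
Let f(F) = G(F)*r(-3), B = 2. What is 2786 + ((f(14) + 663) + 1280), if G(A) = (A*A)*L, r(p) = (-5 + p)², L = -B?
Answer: -20359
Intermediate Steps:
L = -2 (L = -1*2 = -2)
G(A) = -2*A² (G(A) = (A*A)*(-2) = A²*(-2) = -2*A²)
f(F) = -128*F² (f(F) = (-2*F²)*(-5 - 3)² = -2*F²*(-8)² = -2*F²*64 = -128*F²)
2786 + ((f(14) + 663) + 1280) = 2786 + ((-128*14² + 663) + 1280) = 2786 + ((-128*196 + 663) + 1280) = 2786 + ((-25088 + 663) + 1280) = 2786 + (-24425 + 1280) = 2786 - 23145 = -20359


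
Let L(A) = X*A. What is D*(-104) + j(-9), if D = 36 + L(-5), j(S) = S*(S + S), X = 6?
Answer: -462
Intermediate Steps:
L(A) = 6*A
j(S) = 2*S² (j(S) = S*(2*S) = 2*S²)
D = 6 (D = 36 + 6*(-5) = 36 - 30 = 6)
D*(-104) + j(-9) = 6*(-104) + 2*(-9)² = -624 + 2*81 = -624 + 162 = -462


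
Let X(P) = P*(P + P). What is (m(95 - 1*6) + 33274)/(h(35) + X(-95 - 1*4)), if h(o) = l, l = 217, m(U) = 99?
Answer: 33373/19819 ≈ 1.6839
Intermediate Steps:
h(o) = 217
X(P) = 2*P² (X(P) = P*(2*P) = 2*P²)
(m(95 - 1*6) + 33274)/(h(35) + X(-95 - 1*4)) = (99 + 33274)/(217 + 2*(-95 - 1*4)²) = 33373/(217 + 2*(-95 - 4)²) = 33373/(217 + 2*(-99)²) = 33373/(217 + 2*9801) = 33373/(217 + 19602) = 33373/19819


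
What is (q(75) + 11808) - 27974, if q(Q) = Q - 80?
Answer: -16171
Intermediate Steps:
q(Q) = -80 + Q
(q(75) + 11808) - 27974 = ((-80 + 75) + 11808) - 27974 = (-5 + 11808) - 27974 = 11803 - 27974 = -16171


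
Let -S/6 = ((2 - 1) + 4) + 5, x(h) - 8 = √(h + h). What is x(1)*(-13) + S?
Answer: -164 - 13*√2 ≈ -182.38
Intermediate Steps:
x(h) = 8 + √2*√h (x(h) = 8 + √(h + h) = 8 + √(2*h) = 8 + √2*√h)
S = -60 (S = -6*(((2 - 1) + 4) + 5) = -6*((1 + 4) + 5) = -6*(5 + 5) = -6*10 = -60)
x(1)*(-13) + S = (8 + √2*√1)*(-13) - 60 = (8 + √2*1)*(-13) - 60 = (8 + √2)*(-13) - 60 = (-104 - 13*√2) - 60 = -164 - 13*√2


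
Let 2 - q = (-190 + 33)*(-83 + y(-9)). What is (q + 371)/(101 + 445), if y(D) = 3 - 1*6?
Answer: -13129/546 ≈ -24.046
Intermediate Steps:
y(D) = -3 (y(D) = 3 - 6 = -3)
q = -13500 (q = 2 - (-190 + 33)*(-83 - 3) = 2 - (-157)*(-86) = 2 - 1*13502 = 2 - 13502 = -13500)
(q + 371)/(101 + 445) = (-13500 + 371)/(101 + 445) = -13129/546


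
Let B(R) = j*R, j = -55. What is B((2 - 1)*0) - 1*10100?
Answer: -10100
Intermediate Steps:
B(R) = -55*R
B((2 - 1)*0) - 1*10100 = -55*(2 - 1)*0 - 1*10100 = -55*0 - 10100 = 0 - 10100 = -10100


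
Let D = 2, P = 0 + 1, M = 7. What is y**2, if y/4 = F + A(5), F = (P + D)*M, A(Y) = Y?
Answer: 10816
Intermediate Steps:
P = 1
F = 21 (F = (1 + 2)*7 = 3*7 = 21)
y = 104 (y = 4*(21 + 5) = 4*26 = 104)
y**2 = 104**2 = 10816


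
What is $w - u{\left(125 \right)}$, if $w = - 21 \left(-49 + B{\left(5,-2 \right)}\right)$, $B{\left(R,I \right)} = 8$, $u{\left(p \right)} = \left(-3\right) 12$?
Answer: $897$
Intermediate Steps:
$u{\left(p \right)} = -36$
$w = 861$ ($w = - 21 \left(-49 + 8\right) = \left(-21\right) \left(-41\right) = 861$)
$w - u{\left(125 \right)} = 861 - -36 = 861 + 36 = 897$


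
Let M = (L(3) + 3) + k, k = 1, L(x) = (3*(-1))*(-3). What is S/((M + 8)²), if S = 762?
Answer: 254/147 ≈ 1.7279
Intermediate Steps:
L(x) = 9 (L(x) = -3*(-3) = 9)
M = 13 (M = (9 + 3) + 1 = 12 + 1 = 13)
S/((M + 8)²) = 762/((13 + 8)²) = 762/(21²) = 762/441 = 762*(1/441) = 254/147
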